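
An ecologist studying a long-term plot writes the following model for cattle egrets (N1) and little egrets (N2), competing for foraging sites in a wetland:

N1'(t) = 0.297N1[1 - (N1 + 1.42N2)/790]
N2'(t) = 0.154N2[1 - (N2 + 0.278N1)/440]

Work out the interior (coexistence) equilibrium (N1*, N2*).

Setting both brackets to zero gives the nullclines N1 + 1.42N2 = 790 and 0.278N1 + N2 = 440.
Substituting N2 = 440 - 0.278N1 into the first: N1(1 - 1.42·0.278) = 790 - 1.42·440.
So N1* = 165/0.605 = 273, and then N2* = 440 - 0.278·273 = 364.

N1* ≈ 273, N2* ≈ 364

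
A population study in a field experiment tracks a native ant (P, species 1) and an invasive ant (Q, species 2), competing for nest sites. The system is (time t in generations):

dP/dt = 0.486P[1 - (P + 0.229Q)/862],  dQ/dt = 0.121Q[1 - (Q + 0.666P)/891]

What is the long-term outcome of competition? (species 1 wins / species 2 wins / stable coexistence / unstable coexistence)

stable coexistence

Compare the nullcline intercepts: K1/α12 = 862/0.229 = 3760 > K2 = 891; K2/α21 = 891/0.666 = 1340 > K1 = 862.
Since both inequalities hold, each species can invade when rare, so the interior equilibrium is stable.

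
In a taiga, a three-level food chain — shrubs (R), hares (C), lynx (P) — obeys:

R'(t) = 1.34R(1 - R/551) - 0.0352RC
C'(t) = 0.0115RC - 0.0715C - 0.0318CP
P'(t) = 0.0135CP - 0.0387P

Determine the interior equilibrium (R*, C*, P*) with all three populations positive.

R* ≈ 510, C* ≈ 2.87, P* ≈ 182

From dP/dt = 0: 0.0135C* = 0.0387, so C* = 2.87.
From dR/dt = 0: 1.34(1 - R*/551) = 0.0352·2.87, giving R* = 551·(1 - 0.0753) = 510.
From dC/dt = 0: 0.0115·510 - 0.0715 = 0.0318P*, so P* = 5.79/0.0318 = 182.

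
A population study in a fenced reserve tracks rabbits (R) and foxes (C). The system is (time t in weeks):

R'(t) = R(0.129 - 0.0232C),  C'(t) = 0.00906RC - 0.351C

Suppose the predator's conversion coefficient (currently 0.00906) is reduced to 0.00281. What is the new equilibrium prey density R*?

At the interior fixed point, setting dC/dt = 0 with C > 0 fixes R* = (predator death rate)/(RC coefficient) — independent of the other coefficients.
With the change, R* = 0.351/0.00281 = 125; it rises from 38.7.

R* ≈ 125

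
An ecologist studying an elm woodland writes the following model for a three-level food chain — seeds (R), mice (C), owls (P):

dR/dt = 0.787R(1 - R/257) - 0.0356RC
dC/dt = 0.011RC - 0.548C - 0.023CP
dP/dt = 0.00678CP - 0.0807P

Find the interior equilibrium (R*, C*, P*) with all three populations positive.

From dP/dt = 0: 0.00678C* = 0.0807, so C* = 11.9.
From dR/dt = 0: 0.787(1 - R*/257) = 0.0356·11.9, giving R* = 257·(1 - 0.538) = 119.
From dC/dt = 0: 0.011·119 - 0.548 = 0.023P*, so P* = 0.757/0.023 = 32.9.

R* ≈ 119, C* ≈ 11.9, P* ≈ 32.9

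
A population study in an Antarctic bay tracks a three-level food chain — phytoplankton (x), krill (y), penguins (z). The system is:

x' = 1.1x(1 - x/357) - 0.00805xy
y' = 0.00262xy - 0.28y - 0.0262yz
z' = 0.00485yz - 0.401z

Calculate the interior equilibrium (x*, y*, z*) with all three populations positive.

From dz/dt = 0: 0.00485y* = 0.401, so y* = 82.7.
From dx/dt = 0: 1.1(1 - x*/357) = 0.00805·82.7, giving x* = 357·(1 - 0.605) = 141.
From dy/dt = 0: 0.00262·141 - 0.28 = 0.0262z*, so z* = 0.0894/0.0262 = 3.41.

x* ≈ 141, y* ≈ 82.7, z* ≈ 3.41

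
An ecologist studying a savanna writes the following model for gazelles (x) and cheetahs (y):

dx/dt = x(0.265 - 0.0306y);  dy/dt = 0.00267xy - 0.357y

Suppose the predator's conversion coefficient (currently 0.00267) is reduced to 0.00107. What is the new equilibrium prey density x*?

At the interior fixed point, setting dy/dt = 0 with y > 0 fixes x* = (predator death rate)/(xy coefficient) — independent of the other coefficients.
With the change, x* = 0.357/0.00107 = 334; it rises from 134.

x* ≈ 334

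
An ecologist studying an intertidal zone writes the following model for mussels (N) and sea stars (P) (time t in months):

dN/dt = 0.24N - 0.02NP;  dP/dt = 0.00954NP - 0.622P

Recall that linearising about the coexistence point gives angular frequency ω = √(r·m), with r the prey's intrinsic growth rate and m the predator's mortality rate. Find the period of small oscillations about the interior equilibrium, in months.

T ≈ 16.3 months

Here r = 0.24 and m = 0.622, so r·m = 0.149.
ω = √0.149 = 0.386 per month, hence T = 2π/ω ≈ 16.3 months.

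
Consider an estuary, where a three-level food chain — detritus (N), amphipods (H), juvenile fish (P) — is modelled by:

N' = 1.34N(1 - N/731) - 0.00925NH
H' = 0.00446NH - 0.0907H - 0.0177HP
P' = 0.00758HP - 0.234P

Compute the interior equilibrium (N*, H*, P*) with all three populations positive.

N* ≈ 575, H* ≈ 30.9, P* ≈ 140

From dP/dt = 0: 0.00758H* = 0.234, so H* = 30.9.
From dN/dt = 0: 1.34(1 - N*/731) = 0.00925·30.9, giving N* = 731·(1 - 0.213) = 575.
From dH/dt = 0: 0.00446·575 - 0.0907 = 0.0177P*, so P* = 2.47/0.0177 = 140.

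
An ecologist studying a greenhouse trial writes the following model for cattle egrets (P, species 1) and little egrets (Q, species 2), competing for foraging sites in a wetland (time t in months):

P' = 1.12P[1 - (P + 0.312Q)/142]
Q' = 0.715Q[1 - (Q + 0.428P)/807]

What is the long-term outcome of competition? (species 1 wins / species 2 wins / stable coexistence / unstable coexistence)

species 2 excludes species 1

Compare the nullcline intercepts: K1/α12 = 142/0.312 = 455 < K2 = 807; K2/α21 = 807/0.428 = 1890 > K1 = 142.
Since the inequalities point opposite ways, species 2 can invade but species 1 cannot.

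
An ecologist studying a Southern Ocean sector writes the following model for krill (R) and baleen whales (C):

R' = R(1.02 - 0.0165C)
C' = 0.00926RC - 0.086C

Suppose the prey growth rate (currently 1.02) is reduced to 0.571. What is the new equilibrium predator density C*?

C* ≈ 34.6

At the interior fixed point, setting dR/dt = 0 with R > 0 fixes C* = (prey growth rate)/(RC coefficient) — independent of the other coefficients.
With the change, C* = 0.571/0.0165 = 34.6; it falls from 61.8.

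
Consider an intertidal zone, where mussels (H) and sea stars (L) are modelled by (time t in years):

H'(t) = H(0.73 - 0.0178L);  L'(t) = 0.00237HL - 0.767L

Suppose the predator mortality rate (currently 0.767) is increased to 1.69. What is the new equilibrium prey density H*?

At the interior fixed point, setting dL/dt = 0 with L > 0 fixes H* = (predator death rate)/(HL coefficient) — independent of the other coefficients.
With the change, H* = 1.69/0.00237 = 713; it rises from 324.

H* ≈ 713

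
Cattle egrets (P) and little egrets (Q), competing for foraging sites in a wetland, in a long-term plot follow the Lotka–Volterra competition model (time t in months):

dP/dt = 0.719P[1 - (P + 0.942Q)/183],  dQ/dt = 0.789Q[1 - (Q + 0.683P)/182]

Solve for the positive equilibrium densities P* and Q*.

P* ≈ 32.4, Q* ≈ 160

Setting both brackets to zero gives the nullclines P + 0.942Q = 183 and 0.683P + Q = 182.
Substituting Q = 182 - 0.683P into the first: P(1 - 0.942·0.683) = 183 - 0.942·182.
So P* = 11.6/0.357 = 32.4, and then Q* = 182 - 0.683·32.4 = 160.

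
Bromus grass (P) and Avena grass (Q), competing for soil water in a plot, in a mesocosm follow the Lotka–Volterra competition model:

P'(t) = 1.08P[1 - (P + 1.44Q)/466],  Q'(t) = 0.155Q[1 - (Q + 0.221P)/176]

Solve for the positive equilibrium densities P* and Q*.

Setting both brackets to zero gives the nullclines P + 1.44Q = 466 and 0.221P + Q = 176.
Substituting Q = 176 - 0.221P into the first: P(1 - 1.44·0.221) = 466 - 1.44·176.
So P* = 213/0.682 = 312, and then Q* = 176 - 0.221·312 = 107.

P* ≈ 312, Q* ≈ 107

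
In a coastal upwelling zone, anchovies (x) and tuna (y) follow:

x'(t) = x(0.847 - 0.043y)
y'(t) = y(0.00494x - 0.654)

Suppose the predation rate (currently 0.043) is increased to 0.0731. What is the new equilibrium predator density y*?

y* ≈ 11.6

At the interior fixed point, setting dx/dt = 0 with x > 0 fixes y* = (prey growth rate)/(xy coefficient) — independent of the other coefficients.
With the change, y* = 0.847/0.0731 = 11.6; it falls from 19.7.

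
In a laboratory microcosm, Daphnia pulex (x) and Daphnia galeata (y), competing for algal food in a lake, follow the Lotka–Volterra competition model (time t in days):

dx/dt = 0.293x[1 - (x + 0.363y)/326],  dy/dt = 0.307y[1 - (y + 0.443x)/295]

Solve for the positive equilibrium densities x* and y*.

Setting both brackets to zero gives the nullclines x + 0.363y = 326 and 0.443x + y = 295.
Substituting y = 295 - 0.443x into the first: x(1 - 0.363·0.443) = 326 - 0.363·295.
So x* = 219/0.839 = 261, and then y* = 295 - 0.443·261 = 179.

x* ≈ 261, y* ≈ 179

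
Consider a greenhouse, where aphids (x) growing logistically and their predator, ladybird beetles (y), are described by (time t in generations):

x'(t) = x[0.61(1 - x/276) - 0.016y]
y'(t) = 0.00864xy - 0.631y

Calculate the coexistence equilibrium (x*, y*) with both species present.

From dy/dt = 0 with y > 0: 0.00864x* = 0.631, so x* = 73.
Substitute into dx/dt = 0: 0.61(1 - 73/276) = 0.016y*.
The bracket is 0.735, giving y* = 0.449/0.016 = 28.

x* ≈ 73, y* ≈ 28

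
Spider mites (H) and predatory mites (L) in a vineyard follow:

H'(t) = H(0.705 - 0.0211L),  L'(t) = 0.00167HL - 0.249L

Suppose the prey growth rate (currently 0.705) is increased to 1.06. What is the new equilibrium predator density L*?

At the interior fixed point, setting dH/dt = 0 with H > 0 fixes L* = (prey growth rate)/(HL coefficient) — independent of the other coefficients.
With the change, L* = 1.06/0.0211 = 50.2; it rises from 33.4.

L* ≈ 50.2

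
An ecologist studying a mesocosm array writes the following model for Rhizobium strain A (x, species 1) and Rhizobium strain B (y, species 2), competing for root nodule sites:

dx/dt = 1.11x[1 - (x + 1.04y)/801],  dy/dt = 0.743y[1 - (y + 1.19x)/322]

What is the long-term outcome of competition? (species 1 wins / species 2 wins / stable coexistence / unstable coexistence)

species 1 excludes species 2

Compare the nullcline intercepts: K1/α12 = 801/1.04 = 770 > K2 = 322; K2/α21 = 322/1.19 = 271 < K1 = 801.
Since the inequalities point opposite ways, species 1 can invade but species 2 cannot.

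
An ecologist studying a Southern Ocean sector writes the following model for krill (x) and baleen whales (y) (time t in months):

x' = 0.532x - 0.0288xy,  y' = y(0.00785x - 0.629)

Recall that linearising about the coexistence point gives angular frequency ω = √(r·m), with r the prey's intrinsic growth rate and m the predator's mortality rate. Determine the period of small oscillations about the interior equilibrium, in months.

Here r = 0.532 and m = 0.629, so r·m = 0.335.
ω = √0.335 = 0.578 per month, hence T = 2π/ω ≈ 10.9 months.

T ≈ 10.9 months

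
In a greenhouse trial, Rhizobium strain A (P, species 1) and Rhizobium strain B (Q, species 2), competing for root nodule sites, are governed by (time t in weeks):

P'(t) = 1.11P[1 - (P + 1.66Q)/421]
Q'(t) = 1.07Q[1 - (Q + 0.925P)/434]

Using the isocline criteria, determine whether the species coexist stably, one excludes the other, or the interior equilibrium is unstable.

species 2 excludes species 1

Compare the nullcline intercepts: K1/α12 = 421/1.66 = 254 < K2 = 434; K2/α21 = 434/0.925 = 469 > K1 = 421.
Since the inequalities point opposite ways, species 2 can invade but species 1 cannot.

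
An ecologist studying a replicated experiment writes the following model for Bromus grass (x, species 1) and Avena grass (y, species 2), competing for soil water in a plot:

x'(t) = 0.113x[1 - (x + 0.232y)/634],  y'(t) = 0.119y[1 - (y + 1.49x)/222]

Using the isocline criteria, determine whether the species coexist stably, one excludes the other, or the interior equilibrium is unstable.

species 1 excludes species 2

Compare the nullcline intercepts: K1/α12 = 634/0.232 = 2730 > K2 = 222; K2/α21 = 222/1.49 = 149 < K1 = 634.
Since the inequalities point opposite ways, species 1 can invade but species 2 cannot.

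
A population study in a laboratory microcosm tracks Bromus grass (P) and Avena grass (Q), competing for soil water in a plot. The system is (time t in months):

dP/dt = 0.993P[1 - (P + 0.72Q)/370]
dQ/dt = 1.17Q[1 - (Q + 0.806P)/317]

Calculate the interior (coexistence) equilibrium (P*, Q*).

Setting both brackets to zero gives the nullclines P + 0.72Q = 370 and 0.806P + Q = 317.
Substituting Q = 317 - 0.806P into the first: P(1 - 0.72·0.806) = 370 - 0.72·317.
So P* = 142/0.42 = 338, and then Q* = 317 - 0.806·338 = 44.7.

P* ≈ 338, Q* ≈ 44.7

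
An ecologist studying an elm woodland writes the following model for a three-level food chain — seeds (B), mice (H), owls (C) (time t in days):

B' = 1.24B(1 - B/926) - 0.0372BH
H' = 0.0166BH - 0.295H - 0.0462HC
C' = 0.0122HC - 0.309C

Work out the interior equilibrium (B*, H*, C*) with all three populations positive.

From dC/dt = 0: 0.0122H* = 0.309, so H* = 25.3.
From dB/dt = 0: 1.24(1 - B*/926) = 0.0372·25.3, giving B* = 926·(1 - 0.76) = 222.
From dH/dt = 0: 0.0166·222 - 0.295 = 0.0462C*, so C* = 3.4/0.0462 = 73.5.

B* ≈ 222, H* ≈ 25.3, C* ≈ 73.5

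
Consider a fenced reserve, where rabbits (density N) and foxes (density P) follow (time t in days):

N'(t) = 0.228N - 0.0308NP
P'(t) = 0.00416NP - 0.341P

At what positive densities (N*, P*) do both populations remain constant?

N* ≈ 82, P* ≈ 7.4

Set dP/dt = 0 with P > 0: 0.00416N - 0.341 = 0, so N* = 0.341/0.00416 = 82.
Set dN/dt = 0 with N > 0: 0.228 - 0.0308P = 0, so P* = 0.228/0.0308 = 7.4.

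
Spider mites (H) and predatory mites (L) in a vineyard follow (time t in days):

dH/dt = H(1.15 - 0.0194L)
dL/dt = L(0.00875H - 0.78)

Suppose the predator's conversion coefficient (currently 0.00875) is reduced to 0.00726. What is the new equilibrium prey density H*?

At the interior fixed point, setting dL/dt = 0 with L > 0 fixes H* = (predator death rate)/(HL coefficient) — independent of the other coefficients.
With the change, H* = 0.78/0.00726 = 107; it rises from 89.1.

H* ≈ 107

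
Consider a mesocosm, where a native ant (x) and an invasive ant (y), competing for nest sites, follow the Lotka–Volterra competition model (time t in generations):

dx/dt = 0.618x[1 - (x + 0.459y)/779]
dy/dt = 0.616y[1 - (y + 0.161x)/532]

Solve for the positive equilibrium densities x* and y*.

x* ≈ 577, y* ≈ 439

Setting both brackets to zero gives the nullclines x + 0.459y = 779 and 0.161x + y = 532.
Substituting y = 532 - 0.161x into the first: x(1 - 0.459·0.161) = 779 - 0.459·532.
So x* = 535/0.926 = 577, and then y* = 532 - 0.161·577 = 439.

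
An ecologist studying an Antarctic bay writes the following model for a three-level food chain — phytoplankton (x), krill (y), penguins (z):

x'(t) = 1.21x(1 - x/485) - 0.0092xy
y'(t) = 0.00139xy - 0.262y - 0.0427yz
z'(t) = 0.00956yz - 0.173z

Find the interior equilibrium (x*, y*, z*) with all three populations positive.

x* ≈ 418, y* ≈ 18.1, z* ≈ 7.48

From dz/dt = 0: 0.00956y* = 0.173, so y* = 18.1.
From dx/dt = 0: 1.21(1 - x*/485) = 0.0092·18.1, giving x* = 485·(1 - 0.138) = 418.
From dy/dt = 0: 0.00139·418 - 0.262 = 0.0427z*, so z* = 0.319/0.0427 = 7.48.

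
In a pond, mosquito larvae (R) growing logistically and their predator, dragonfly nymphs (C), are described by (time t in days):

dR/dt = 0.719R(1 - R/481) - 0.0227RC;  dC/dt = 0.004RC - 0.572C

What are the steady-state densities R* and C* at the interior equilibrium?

From dC/dt = 0 with C > 0: 0.004R* = 0.572, so R* = 143.
Substitute into dR/dt = 0: 0.719(1 - 143/481) = 0.0227C*.
The bracket is 0.703, giving C* = 0.505/0.0227 = 22.3.

R* ≈ 143, C* ≈ 22.3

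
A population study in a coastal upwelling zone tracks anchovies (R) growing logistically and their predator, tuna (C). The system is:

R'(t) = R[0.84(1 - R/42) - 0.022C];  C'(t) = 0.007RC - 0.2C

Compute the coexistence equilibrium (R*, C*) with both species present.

R* ≈ 28.6, C* ≈ 12.2

From dC/dt = 0 with C > 0: 0.007R* = 0.2, so R* = 28.6.
Substitute into dR/dt = 0: 0.84(1 - 28.6/42) = 0.022C*.
The bracket is 0.32, giving C* = 0.269/0.022 = 12.2.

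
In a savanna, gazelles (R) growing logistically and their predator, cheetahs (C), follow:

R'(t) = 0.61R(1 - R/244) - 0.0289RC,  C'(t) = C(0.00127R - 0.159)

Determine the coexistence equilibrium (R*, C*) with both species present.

From dC/dt = 0 with C > 0: 0.00127R* = 0.159, so R* = 125.
Substitute into dR/dt = 0: 0.61(1 - 125/244) = 0.0289C*.
The bracket is 0.487, giving C* = 0.297/0.0289 = 10.3.

R* ≈ 125, C* ≈ 10.3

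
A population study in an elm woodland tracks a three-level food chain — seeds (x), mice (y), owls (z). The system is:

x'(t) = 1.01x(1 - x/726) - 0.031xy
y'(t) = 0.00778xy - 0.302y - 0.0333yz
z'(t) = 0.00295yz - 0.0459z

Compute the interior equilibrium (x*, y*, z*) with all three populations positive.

x* ≈ 379, y* ≈ 15.6, z* ≈ 79.5

From dz/dt = 0: 0.00295y* = 0.0459, so y* = 15.6.
From dx/dt = 0: 1.01(1 - x*/726) = 0.031·15.6, giving x* = 726·(1 - 0.478) = 379.
From dy/dt = 0: 0.00778·379 - 0.302 = 0.0333z*, so z* = 2.65/0.0333 = 79.5.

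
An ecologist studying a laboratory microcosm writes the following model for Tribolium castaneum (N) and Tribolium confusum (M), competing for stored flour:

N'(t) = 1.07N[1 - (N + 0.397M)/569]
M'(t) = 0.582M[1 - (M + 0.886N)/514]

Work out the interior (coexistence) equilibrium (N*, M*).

Setting both brackets to zero gives the nullclines N + 0.397M = 569 and 0.886N + M = 514.
Substituting M = 514 - 0.886N into the first: N(1 - 0.397·0.886) = 569 - 0.397·514.
So N* = 365/0.648 = 563, and then M* = 514 - 0.886·563 = 15.2.

N* ≈ 563, M* ≈ 15.2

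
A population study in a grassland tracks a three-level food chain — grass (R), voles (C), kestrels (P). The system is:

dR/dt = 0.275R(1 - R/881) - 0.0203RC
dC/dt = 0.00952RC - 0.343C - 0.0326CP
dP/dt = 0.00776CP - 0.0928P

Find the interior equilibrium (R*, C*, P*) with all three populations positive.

R* ≈ 103, C* ≈ 12, P* ≈ 19.6

From dP/dt = 0: 0.00776C* = 0.0928, so C* = 12.
From dR/dt = 0: 0.275(1 - R*/881) = 0.0203·12, giving R* = 881·(1 - 0.883) = 103.
From dC/dt = 0: 0.00952·103 - 0.343 = 0.0326P*, so P* = 0.64/0.0326 = 19.6.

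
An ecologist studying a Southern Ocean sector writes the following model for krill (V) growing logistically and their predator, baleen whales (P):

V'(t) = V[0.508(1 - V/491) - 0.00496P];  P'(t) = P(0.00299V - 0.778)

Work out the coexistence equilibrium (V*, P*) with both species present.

From dP/dt = 0 with P > 0: 0.00299V* = 0.778, so V* = 260.
Substitute into dV/dt = 0: 0.508(1 - 260/491) = 0.00496P*.
The bracket is 0.47, giving P* = 0.239/0.00496 = 48.1.

V* ≈ 260, P* ≈ 48.1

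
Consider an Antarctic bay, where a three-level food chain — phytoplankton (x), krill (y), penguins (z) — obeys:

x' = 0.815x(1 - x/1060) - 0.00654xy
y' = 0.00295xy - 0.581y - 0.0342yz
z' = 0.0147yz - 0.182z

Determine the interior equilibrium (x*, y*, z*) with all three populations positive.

From dz/dt = 0: 0.0147y* = 0.182, so y* = 12.4.
From dx/dt = 0: 0.815(1 - x*/1060) = 0.00654·12.4, giving x* = 1060·(1 - 0.0994) = 955.
From dy/dt = 0: 0.00295·955 - 0.581 = 0.0342z*, so z* = 2.24/0.0342 = 65.4.

x* ≈ 955, y* ≈ 12.4, z* ≈ 65.4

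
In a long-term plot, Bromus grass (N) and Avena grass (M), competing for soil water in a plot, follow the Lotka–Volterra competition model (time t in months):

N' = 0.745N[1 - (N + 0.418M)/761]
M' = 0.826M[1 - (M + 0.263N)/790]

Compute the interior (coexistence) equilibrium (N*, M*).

Setting both brackets to zero gives the nullclines N + 0.418M = 761 and 0.263N + M = 790.
Substituting M = 790 - 0.263N into the first: N(1 - 0.418·0.263) = 761 - 0.418·790.
So N* = 431/0.89 = 484, and then M* = 790 - 0.263·484 = 663.

N* ≈ 484, M* ≈ 663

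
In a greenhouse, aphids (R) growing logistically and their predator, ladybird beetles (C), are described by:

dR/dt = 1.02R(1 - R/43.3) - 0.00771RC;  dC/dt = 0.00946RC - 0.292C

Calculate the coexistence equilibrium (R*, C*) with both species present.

R* ≈ 30.9, C* ≈ 38

From dC/dt = 0 with C > 0: 0.00946R* = 0.292, so R* = 30.9.
Substitute into dR/dt = 0: 1.02(1 - 30.9/43.3) = 0.00771C*.
The bracket is 0.287, giving C* = 0.293/0.00771 = 38.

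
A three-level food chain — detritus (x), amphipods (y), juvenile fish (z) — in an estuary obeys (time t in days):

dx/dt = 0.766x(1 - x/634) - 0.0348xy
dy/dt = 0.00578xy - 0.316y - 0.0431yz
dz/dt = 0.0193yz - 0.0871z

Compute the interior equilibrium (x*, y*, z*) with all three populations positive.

From dz/dt = 0: 0.0193y* = 0.0871, so y* = 4.51.
From dx/dt = 0: 0.766(1 - x*/634) = 0.0348·4.51, giving x* = 634·(1 - 0.205) = 504.
From dy/dt = 0: 0.00578·504 - 0.316 = 0.0431z*, so z* = 2.6/0.0431 = 60.3.

x* ≈ 504, y* ≈ 4.51, z* ≈ 60.3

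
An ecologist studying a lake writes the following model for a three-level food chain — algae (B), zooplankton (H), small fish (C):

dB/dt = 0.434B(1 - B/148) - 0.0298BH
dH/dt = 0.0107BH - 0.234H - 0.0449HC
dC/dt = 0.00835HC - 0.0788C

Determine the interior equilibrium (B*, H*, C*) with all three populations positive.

From dC/dt = 0: 0.00835H* = 0.0788, so H* = 9.44.
From dB/dt = 0: 0.434(1 - B*/148) = 0.0298·9.44, giving B* = 148·(1 - 0.648) = 52.1.
From dH/dt = 0: 0.0107·52.1 - 0.234 = 0.0449C*, so C* = 0.323/0.0449 = 7.2.

B* ≈ 52.1, H* ≈ 9.44, C* ≈ 7.2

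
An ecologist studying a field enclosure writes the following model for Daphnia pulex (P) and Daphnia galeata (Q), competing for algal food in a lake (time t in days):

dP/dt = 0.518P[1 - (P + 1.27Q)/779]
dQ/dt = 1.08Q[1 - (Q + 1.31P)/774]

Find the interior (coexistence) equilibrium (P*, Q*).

Setting both brackets to zero gives the nullclines P + 1.27Q = 779 and 1.31P + Q = 774.
Substituting Q = 774 - 1.31P into the first: P(1 - 1.27·1.31) = 779 - 1.27·774.
So P* = -204/-0.664 = 307, and then Q* = 774 - 1.31·307 = 371.

P* ≈ 307, Q* ≈ 371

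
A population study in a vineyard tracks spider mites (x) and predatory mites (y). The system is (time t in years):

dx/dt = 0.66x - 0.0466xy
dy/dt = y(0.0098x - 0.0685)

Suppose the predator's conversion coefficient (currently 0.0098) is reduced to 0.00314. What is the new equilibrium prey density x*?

At the interior fixed point, setting dy/dt = 0 with y > 0 fixes x* = (predator death rate)/(xy coefficient) — independent of the other coefficients.
With the change, x* = 0.0685/0.00314 = 21.8; it rises from 6.99.

x* ≈ 21.8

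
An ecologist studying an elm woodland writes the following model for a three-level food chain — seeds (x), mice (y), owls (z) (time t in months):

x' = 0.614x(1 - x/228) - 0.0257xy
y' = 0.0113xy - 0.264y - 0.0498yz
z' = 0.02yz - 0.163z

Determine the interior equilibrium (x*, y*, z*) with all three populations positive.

x* ≈ 150, y* ≈ 8.15, z* ≈ 28.8

From dz/dt = 0: 0.02y* = 0.163, so y* = 8.15.
From dx/dt = 0: 0.614(1 - x*/228) = 0.0257·8.15, giving x* = 228·(1 - 0.341) = 150.
From dy/dt = 0: 0.0113·150 - 0.264 = 0.0498z*, so z* = 1.43/0.0498 = 28.8.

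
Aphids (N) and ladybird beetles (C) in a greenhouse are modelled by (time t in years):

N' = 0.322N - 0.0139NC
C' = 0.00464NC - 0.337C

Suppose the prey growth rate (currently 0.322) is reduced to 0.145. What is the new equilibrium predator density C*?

C* ≈ 10.4

At the interior fixed point, setting dN/dt = 0 with N > 0 fixes C* = (prey growth rate)/(NC coefficient) — independent of the other coefficients.
With the change, C* = 0.145/0.0139 = 10.4; it falls from 23.2.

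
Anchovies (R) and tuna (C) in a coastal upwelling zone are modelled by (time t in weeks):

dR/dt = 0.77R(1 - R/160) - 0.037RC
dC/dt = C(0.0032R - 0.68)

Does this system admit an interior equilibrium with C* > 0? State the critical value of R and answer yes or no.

The predator equation gives dC/dt > 0 only when R > 0.68/0.0032 = 212.
Without the predator, R → K = 160. Since 160 < 212, the predator cannot invade.

Threshold R = 212; K < 212, so no, the predator goes extinct.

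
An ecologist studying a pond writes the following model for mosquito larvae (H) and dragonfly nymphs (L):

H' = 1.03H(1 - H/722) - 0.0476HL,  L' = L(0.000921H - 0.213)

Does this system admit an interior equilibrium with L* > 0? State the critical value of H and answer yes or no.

The predator equation gives dL/dt > 0 only when H > 0.213/0.000921 = 231.
Without the predator, H → K = 722. Since 722 > 231, the predator can invade and persist.

Threshold H = 231; K > 231, so yes, the predator persists.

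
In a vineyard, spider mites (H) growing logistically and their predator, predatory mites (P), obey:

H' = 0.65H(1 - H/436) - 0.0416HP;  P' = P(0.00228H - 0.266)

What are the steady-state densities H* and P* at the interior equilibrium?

H* ≈ 117, P* ≈ 11.4

From dP/dt = 0 with P > 0: 0.00228H* = 0.266, so H* = 117.
Substitute into dH/dt = 0: 0.65(1 - 117/436) = 0.0416P*.
The bracket is 0.732, giving P* = 0.476/0.0416 = 11.4.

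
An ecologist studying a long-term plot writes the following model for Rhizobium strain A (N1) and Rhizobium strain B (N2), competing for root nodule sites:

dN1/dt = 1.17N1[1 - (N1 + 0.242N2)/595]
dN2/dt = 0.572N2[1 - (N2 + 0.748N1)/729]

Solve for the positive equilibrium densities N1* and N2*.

Setting both brackets to zero gives the nullclines N1 + 0.242N2 = 595 and 0.748N1 + N2 = 729.
Substituting N2 = 729 - 0.748N1 into the first: N1(1 - 0.242·0.748) = 595 - 0.242·729.
So N1* = 419/0.819 = 511, and then N2* = 729 - 0.748·511 = 347.

N1* ≈ 511, N2* ≈ 347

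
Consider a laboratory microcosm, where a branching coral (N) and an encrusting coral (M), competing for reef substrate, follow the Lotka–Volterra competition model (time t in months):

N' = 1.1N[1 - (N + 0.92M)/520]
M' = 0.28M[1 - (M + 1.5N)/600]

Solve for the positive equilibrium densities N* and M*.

N* ≈ 84.2, M* ≈ 474

Setting both brackets to zero gives the nullclines N + 0.92M = 520 and 1.5N + M = 600.
Substituting M = 600 - 1.5N into the first: N(1 - 0.92·1.5) = 520 - 0.92·600.
So N* = -32/-0.38 = 84.2, and then M* = 600 - 1.5·84.2 = 474.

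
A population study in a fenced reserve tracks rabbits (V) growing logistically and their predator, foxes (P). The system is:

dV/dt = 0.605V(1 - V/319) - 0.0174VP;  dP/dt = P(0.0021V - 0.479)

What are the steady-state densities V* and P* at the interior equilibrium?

From dP/dt = 0 with P > 0: 0.0021V* = 0.479, so V* = 228.
Substitute into dV/dt = 0: 0.605(1 - 228/319) = 0.0174P*.
The bracket is 0.285, giving P* = 0.172/0.0174 = 9.91.

V* ≈ 228, P* ≈ 9.91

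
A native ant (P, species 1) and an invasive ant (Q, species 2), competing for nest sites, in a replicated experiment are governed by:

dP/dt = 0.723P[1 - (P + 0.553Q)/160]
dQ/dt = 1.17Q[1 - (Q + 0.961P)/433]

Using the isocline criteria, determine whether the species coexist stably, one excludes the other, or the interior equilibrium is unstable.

Compare the nullcline intercepts: K1/α12 = 160/0.553 = 289 < K2 = 433; K2/α21 = 433/0.961 = 451 > K1 = 160.
Since the inequalities point opposite ways, species 2 can invade but species 1 cannot.

species 2 excludes species 1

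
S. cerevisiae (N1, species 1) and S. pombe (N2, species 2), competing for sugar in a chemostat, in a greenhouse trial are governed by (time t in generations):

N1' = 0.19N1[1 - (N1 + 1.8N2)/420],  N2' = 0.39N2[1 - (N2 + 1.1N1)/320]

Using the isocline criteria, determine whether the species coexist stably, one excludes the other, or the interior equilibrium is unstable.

Compare the nullcline intercepts: K1/α12 = 420/1.8 = 233 < K2 = 320; K2/α21 = 320/1.1 = 291 < K1 = 420.
Since both are reversed, neither can invade when rare; the interior point is a saddle.

unstable coexistence (outcome depends on initial conditions)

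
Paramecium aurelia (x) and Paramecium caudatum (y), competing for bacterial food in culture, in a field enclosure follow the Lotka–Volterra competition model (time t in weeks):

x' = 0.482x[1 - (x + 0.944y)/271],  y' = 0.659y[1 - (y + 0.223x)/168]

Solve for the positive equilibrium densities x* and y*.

x* ≈ 142, y* ≈ 136

Setting both brackets to zero gives the nullclines x + 0.944y = 271 and 0.223x + y = 168.
Substituting y = 168 - 0.223x into the first: x(1 - 0.944·0.223) = 271 - 0.944·168.
So x* = 112/0.789 = 142, and then y* = 168 - 0.223·142 = 136.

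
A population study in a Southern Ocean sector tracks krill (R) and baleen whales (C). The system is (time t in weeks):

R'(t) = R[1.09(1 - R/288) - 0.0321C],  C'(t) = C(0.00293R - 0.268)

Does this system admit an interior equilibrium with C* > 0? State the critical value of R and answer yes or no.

Threshold R = 91.5; K > 91.5, so yes, the predator persists.

The predator equation gives dC/dt > 0 only when R > 0.268/0.00293 = 91.5.
Without the predator, R → K = 288. Since 288 > 91.5, the predator can invade and persist.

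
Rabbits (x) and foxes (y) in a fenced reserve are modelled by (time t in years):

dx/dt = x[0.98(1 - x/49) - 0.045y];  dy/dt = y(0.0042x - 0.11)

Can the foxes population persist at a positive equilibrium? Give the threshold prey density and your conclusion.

Threshold x = 26.2; K > 26.2, so yes, the predator persists.

The predator equation gives dy/dt > 0 only when x > 0.11/0.0042 = 26.2.
Without the predator, x → K = 49. Since 49 > 26.2, the predator can invade and persist.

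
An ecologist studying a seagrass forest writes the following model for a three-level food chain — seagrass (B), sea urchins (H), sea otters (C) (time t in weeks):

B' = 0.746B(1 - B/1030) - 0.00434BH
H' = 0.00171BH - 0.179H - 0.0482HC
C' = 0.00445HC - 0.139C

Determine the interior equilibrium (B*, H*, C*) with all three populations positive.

From dC/dt = 0: 0.00445H* = 0.139, so H* = 31.2.
From dB/dt = 0: 0.746(1 - B*/1030) = 0.00434·31.2, giving B* = 1030·(1 - 0.182) = 843.
From dH/dt = 0: 0.00171·843 - 0.179 = 0.0482C*, so C* = 1.26/0.0482 = 26.2.

B* ≈ 843, H* ≈ 31.2, C* ≈ 26.2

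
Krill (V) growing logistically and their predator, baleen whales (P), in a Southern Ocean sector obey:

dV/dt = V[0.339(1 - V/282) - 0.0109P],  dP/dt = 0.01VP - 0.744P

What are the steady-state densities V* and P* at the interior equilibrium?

From dP/dt = 0 with P > 0: 0.01V* = 0.744, so V* = 74.4.
Substitute into dV/dt = 0: 0.339(1 - 74.4/282) = 0.0109P*.
The bracket is 0.736, giving P* = 0.25/0.0109 = 22.9.

V* ≈ 74.4, P* ≈ 22.9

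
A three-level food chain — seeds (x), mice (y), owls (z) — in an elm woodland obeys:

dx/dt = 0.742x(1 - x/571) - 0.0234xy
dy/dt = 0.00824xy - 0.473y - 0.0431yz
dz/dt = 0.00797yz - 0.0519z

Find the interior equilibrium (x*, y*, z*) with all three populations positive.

x* ≈ 454, y* ≈ 6.51, z* ≈ 75.8

From dz/dt = 0: 0.00797y* = 0.0519, so y* = 6.51.
From dx/dt = 0: 0.742(1 - x*/571) = 0.0234·6.51, giving x* = 571·(1 - 0.205) = 454.
From dy/dt = 0: 0.00824·454 - 0.473 = 0.0431z*, so z* = 3.27/0.0431 = 75.8.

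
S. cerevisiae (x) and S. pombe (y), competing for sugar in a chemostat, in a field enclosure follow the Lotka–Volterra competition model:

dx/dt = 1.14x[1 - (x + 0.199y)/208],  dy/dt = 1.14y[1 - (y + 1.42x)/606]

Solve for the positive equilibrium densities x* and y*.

Setting both brackets to zero gives the nullclines x + 0.199y = 208 and 1.42x + y = 606.
Substituting y = 606 - 1.42x into the first: x(1 - 0.199·1.42) = 208 - 0.199·606.
So x* = 87.4/0.717 = 122, and then y* = 606 - 1.42·122 = 433.

x* ≈ 122, y* ≈ 433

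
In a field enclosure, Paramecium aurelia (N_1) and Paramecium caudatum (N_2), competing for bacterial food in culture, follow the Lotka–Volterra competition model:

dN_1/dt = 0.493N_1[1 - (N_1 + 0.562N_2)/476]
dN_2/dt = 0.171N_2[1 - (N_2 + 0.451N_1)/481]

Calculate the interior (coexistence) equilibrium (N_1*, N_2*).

Setting both brackets to zero gives the nullclines N_1 + 0.562N_2 = 476 and 0.451N_1 + N_2 = 481.
Substituting N_2 = 481 - 0.451N_1 into the first: N_1(1 - 0.562·0.451) = 476 - 0.562·481.
So N_1* = 206/0.747 = 276, and then N_2* = 481 - 0.451·276 = 357.

N_1* ≈ 276, N_2* ≈ 357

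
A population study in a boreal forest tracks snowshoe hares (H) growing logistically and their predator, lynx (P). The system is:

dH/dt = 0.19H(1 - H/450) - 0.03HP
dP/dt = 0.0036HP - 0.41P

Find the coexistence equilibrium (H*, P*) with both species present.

H* ≈ 114, P* ≈ 4.73

From dP/dt = 0 with P > 0: 0.0036H* = 0.41, so H* = 114.
Substitute into dH/dt = 0: 0.19(1 - 114/450) = 0.03P*.
The bracket is 0.747, giving P* = 0.142/0.03 = 4.73.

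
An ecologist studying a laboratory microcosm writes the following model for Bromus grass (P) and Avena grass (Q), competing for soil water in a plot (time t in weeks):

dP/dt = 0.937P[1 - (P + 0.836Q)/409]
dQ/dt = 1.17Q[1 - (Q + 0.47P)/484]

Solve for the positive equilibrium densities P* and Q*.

P* ≈ 7.21, Q* ≈ 481

Setting both brackets to zero gives the nullclines P + 0.836Q = 409 and 0.47P + Q = 484.
Substituting Q = 484 - 0.47P into the first: P(1 - 0.836·0.47) = 409 - 0.836·484.
So P* = 4.38/0.607 = 7.21, and then Q* = 484 - 0.47·7.21 = 481.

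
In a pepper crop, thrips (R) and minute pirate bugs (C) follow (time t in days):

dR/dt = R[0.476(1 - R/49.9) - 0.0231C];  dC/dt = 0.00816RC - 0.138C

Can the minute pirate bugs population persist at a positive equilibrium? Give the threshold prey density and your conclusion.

Threshold R = 16.9; K > 16.9, so yes, the predator persists.

The predator equation gives dC/dt > 0 only when R > 0.138/0.00816 = 16.9.
Without the predator, R → K = 49.9. Since 49.9 > 16.9, the predator can invade and persist.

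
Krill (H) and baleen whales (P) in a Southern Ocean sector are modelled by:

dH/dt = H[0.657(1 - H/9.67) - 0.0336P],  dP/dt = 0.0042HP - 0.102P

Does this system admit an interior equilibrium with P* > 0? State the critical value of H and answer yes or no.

Threshold H = 24.3; K < 24.3, so no, the predator goes extinct.

The predator equation gives dP/dt > 0 only when H > 0.102/0.0042 = 24.3.
Without the predator, H → K = 9.67. Since 9.67 < 24.3, the predator cannot invade.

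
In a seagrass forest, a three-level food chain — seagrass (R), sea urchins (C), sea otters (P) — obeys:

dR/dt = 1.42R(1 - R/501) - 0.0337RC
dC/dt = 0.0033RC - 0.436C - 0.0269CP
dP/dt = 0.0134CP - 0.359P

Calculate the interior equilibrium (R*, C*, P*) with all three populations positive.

R* ≈ 182, C* ≈ 26.8, P* ≈ 6.17

From dP/dt = 0: 0.0134C* = 0.359, so C* = 26.8.
From dR/dt = 0: 1.42(1 - R*/501) = 0.0337·26.8, giving R* = 501·(1 - 0.636) = 182.
From dC/dt = 0: 0.0033·182 - 0.436 = 0.0269P*, so P* = 0.166/0.0269 = 6.17.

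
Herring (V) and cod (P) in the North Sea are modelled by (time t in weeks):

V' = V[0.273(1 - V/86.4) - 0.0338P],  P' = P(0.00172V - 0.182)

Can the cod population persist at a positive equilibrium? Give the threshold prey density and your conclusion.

The predator equation gives dP/dt > 0 only when V > 0.182/0.00172 = 106.
Without the predator, V → K = 86.4. Since 86.4 < 106, the predator cannot invade.

Threshold V = 106; K < 106, so no, the predator goes extinct.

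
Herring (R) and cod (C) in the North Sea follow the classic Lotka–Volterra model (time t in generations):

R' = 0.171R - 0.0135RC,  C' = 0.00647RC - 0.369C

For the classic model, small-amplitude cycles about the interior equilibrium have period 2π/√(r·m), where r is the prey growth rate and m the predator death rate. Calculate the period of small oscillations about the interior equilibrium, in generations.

T ≈ 25 generations

Here r = 0.171 and m = 0.369, so r·m = 0.0631.
ω = √0.0631 = 0.251 per generation, hence T = 2π/ω ≈ 25 generations.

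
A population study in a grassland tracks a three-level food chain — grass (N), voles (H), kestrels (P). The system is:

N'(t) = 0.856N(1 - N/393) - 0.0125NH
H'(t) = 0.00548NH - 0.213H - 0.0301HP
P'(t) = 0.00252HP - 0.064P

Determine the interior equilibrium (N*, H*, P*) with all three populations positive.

From dP/dt = 0: 0.00252H* = 0.064, so H* = 25.4.
From dN/dt = 0: 0.856(1 - N*/393) = 0.0125·25.4, giving N* = 393·(1 - 0.371) = 247.
From dH/dt = 0: 0.00548·247 - 0.213 = 0.0301P*, so P* = 1.14/0.0301 = 37.9.

N* ≈ 247, H* ≈ 25.4, P* ≈ 37.9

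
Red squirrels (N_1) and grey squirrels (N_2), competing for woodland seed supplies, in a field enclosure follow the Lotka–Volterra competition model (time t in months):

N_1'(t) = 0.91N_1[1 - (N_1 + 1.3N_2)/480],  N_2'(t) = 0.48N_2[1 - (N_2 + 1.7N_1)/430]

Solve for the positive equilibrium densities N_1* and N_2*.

N_1* ≈ 65.3, N_2* ≈ 319

Setting both brackets to zero gives the nullclines N_1 + 1.3N_2 = 480 and 1.7N_1 + N_2 = 430.
Substituting N_2 = 430 - 1.7N_1 into the first: N_1(1 - 1.3·1.7) = 480 - 1.3·430.
So N_1* = -79/-1.21 = 65.3, and then N_2* = 430 - 1.7·65.3 = 319.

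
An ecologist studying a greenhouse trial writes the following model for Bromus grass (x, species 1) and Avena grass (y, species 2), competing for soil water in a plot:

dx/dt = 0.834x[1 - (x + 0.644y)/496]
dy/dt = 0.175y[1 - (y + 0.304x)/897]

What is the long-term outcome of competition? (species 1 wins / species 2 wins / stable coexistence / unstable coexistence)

Compare the nullcline intercepts: K1/α12 = 496/0.644 = 770 < K2 = 897; K2/α21 = 897/0.304 = 2950 > K1 = 496.
Since the inequalities point opposite ways, species 2 can invade but species 1 cannot.

species 2 excludes species 1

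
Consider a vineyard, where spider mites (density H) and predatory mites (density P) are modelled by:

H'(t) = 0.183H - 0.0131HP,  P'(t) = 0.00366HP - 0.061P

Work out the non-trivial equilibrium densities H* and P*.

Set dP/dt = 0 with P > 0: 0.00366H - 0.061 = 0, so H* = 0.061/0.00366 = 16.7.
Set dH/dt = 0 with H > 0: 0.183 - 0.0131P = 0, so P* = 0.183/0.0131 = 14.

H* ≈ 16.7, P* ≈ 14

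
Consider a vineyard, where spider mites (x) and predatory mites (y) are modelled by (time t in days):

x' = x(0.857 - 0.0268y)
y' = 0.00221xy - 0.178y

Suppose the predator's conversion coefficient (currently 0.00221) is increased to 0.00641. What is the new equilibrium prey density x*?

At the interior fixed point, setting dy/dt = 0 with y > 0 fixes x* = (predator death rate)/(xy coefficient) — independent of the other coefficients.
With the change, x* = 0.178/0.00641 = 27.8; it falls from 80.5.

x* ≈ 27.8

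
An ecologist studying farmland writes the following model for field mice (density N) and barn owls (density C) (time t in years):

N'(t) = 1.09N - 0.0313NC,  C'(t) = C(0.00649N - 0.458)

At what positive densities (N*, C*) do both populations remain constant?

N* ≈ 70.6, C* ≈ 34.8

Set dC/dt = 0 with C > 0: 0.00649N - 0.458 = 0, so N* = 0.458/0.00649 = 70.6.
Set dN/dt = 0 with N > 0: 1.09 - 0.0313C = 0, so C* = 1.09/0.0313 = 34.8.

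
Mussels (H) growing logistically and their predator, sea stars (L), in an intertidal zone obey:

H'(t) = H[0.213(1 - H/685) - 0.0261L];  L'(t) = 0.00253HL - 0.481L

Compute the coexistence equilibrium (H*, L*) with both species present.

From dL/dt = 0 with L > 0: 0.00253H* = 0.481, so H* = 190.
Substitute into dH/dt = 0: 0.213(1 - 190/685) = 0.0261L*.
The bracket is 0.722, giving L* = 0.154/0.0261 = 5.9.

H* ≈ 190, L* ≈ 5.9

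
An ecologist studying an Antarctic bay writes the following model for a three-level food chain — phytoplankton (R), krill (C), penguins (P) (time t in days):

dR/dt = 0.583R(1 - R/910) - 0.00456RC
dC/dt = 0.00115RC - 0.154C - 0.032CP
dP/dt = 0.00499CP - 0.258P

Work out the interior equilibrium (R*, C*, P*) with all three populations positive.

R* ≈ 542, C* ≈ 51.7, P* ≈ 14.7

From dP/dt = 0: 0.00499C* = 0.258, so C* = 51.7.
From dR/dt = 0: 0.583(1 - R*/910) = 0.00456·51.7, giving R* = 910·(1 - 0.404) = 542.
From dC/dt = 0: 0.00115·542 - 0.154 = 0.032P*, so P* = 0.469/0.032 = 14.7.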